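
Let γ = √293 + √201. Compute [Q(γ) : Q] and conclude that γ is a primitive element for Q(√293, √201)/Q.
[Q(γ) : Q] = 4 (equivalently, Q(γ) = Q(√293, √201))

Obviously Q(γ) ⊆ Q(√293, √201), and [Q(√293, √201):Q] = 4 (since 293, 201 are distinct squarefree integers > 1 with 58893 not a perfect square). To show equality we compute the minimal polynomial of γ. From γ = √293 + √201: γ^2 = 293 + 2√(58893) + 201 = 494 + 2√(58893), so γ^2 - 494 = 2√(58893); squaring, (γ^2 - 494)^2 = 4·58893, i.e. γ^4 - 988γ^2 + 244036 - 235572 = 0, i.e. γ^4 - 988γ^2 + 8464 = 0. So γ is a root of x^4 - 988x^2 + 8464. This polynomial is irreducible over Q: it has no rational root (each ±√293 ± √201 is irrational), and any factorization into two quadratics over Q would force √(58893) ∈ Q (pairing opposite roots) or √293, √201 ∈ Q (other pairings), all impossible. Hence [Q(γ):Q] = 4 = [Q(√293, √201):Q], so Q(γ) = Q(√293, √201).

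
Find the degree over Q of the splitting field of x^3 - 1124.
[K : Q] = 6

The roots of x^3 - 1124 are ∛1124, ω∛1124, ω^2∛1124 where ω = e^(2πi/3) is a primitive cube root of unity, so K = Q(∛1124, ω). Now [Q(∛1124):Q] = 3 (since 1124 is not a perfect cube, x^3 - 1124 is irreducible) and [Q(ω):Q] = 2. Both 2 and 3 divide [K:Q], and [K:Q] ≤ 3·2 = 6, so [K:Q] = 6. (Equivalently: Q(∛1124) ⊂ R but ω ∉ R, so [K : Q(∛1124)] = 2.)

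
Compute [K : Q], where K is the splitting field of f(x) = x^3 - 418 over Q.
[K : Q] = 6

The roots of x^3 - 418 are ∛418, ω∛418, ω^2∛418 where ω = e^(2πi/3) is a primitive cube root of unity, so K = Q(∛418, ω). Now [Q(∛418):Q] = 3 (since 418 is not a perfect cube, x^3 - 418 is irreducible) and [Q(ω):Q] = 2. Both 2 and 3 divide [K:Q], and [K:Q] ≤ 3·2 = 6, so [K:Q] = 6. (Equivalently: Q(∛418) ⊂ R but ω ∉ R, so [K : Q(∛418)] = 2.)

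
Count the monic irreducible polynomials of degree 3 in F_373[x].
There are 17298248 monic irreducible polynomials of degree 3 over F_373

Each element of F_{373^3} that lies in no proper subfield is a root of exactly one monic irreducible of degree 3 over F_373, and each such polynomial has 3 distinct roots in F_{373^3}. By Möbius inversion the count is N_373(3) = (1/3) Σ_{d|3} μ(3/d) · 373^d = (1/3)(μ(3)·373^1 + μ(1)·373^3) = 51894744/3 = 17298248.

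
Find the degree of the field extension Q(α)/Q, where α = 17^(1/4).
[Q(α):Q] = 4

α is a root of x^4 - 17. By Eisenstein's criterion at the prime p = 17 (which divides the constant term 17 but p^2 = 289 does not, since 17 is squarefree), x^4 - 17 is irreducible over Q. Hence [Q(α):Q] = 4.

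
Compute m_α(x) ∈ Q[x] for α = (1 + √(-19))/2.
m_α(x) = x^2 - x + 5

From 2α - 1 = √(-19), squaring gives (2α - 1)^2 = -19, i.e. 4α^2 - 4α + 1 = -19, so α^2 - α + (1 + 19)/4 = 0. Since -19 ≡ 1 (mod 4), (1 + 19)/4 = 5 ∈ Z. The polynomial x^2 - x + 5 has discriminant 1 - 4·(5) = -19, which is not a perfect square in Q (d = -19 is squarefree and ≠ 1), so x^2 - x + 5 is irreducible over Q. It is the minimal polynomial of α.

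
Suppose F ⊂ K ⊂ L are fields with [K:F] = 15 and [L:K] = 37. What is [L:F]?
[L:F] = 555

The tower law says that for any tower of field extensions F ⊂ K ⊂ L with finite degrees, [L:F] = [L:K] · [K:F]. Here this gives [L:F] = 37 · 15 = 555.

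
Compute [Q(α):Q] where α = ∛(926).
[Q(α):Q] = 3

The minimal polynomial of α is x^3 - 926, irreducible over Q since 926 is not a perfect cube (so x^3 - 926 has no rational root). Hence [Q(α):Q] = deg(m_α) = 3.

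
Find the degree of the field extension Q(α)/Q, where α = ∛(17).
[Q(α):Q] = 3

The minimal polynomial of α is x^3 - 17, irreducible over Q since 17 is not a perfect cube (so x^3 - 17 has no rational root). Hence [Q(α):Q] = deg(m_α) = 3.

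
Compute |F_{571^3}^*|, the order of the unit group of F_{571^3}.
|F_{571^3}^*| = 186169410

F_{571^3} has 571^3 = 186169411 elements; its multiplicative group consists of all nonzero elements, so |F_{571^3}^*| = 186169411 - 1 = 186169410. (It is cyclic since any finite subgroup of the multiplicative group of a field is cyclic.)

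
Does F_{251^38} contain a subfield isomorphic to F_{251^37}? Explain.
No: F_{251^37} is not a subfield of F_{251^38}

F_{p^m} embeds in F_{p^n} iff m | n. Here 37 ∤ 38 (since 38 = 1·37 + 1 with remainder 1 ≠ 0), so F_{251^37} is not a subfield of F_{251^38}. Equivalently: if it were, the tower law would give 37 = [F_{251^37}:F_251] dividing [F_{251^38}:F_251] = 38, contradiction.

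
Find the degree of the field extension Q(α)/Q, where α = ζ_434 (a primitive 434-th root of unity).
[Q(α):Q] = 180

The minimal polynomial of ζ_434 over Q is the 434-th cyclotomic polynomial Φ_434(x), which is irreducible over Q and has degree φ(434) = 180. Hence [Q(α):Q] = φ(434) = 180.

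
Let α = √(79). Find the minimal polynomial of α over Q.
m_α(x) = x^2 - 79

α satisfies α^2 - 79 = 0, so x^2 - 79 annihilates α. Since d = 79 is squarefree and ≠ 1, it is not a perfect square in Q, so x^2 - 79 has no rational root and is therefore irreducible over Q (a degree-2 polynomial over a field is irreducible iff it has no root). Hence m_α(x) = x^2 - 79.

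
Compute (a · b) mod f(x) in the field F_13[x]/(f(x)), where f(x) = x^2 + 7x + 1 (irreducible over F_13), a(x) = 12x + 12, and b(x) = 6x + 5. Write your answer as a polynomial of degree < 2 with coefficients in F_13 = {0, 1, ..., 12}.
a · b ≡ 5x + 1 (mod f(x))

Multiply in F_13[x]: a(x)·b(x) = (12x + 12)·(6x + 5) = 7x^2 + 2x + 8. This has degree ≥ 2, so divide by f(x) over F_13: 7x^2 + 2x + 8 = (7)·(x^2 + 7x + 1) + (5x + 1). Hence a·b ≡ 5x + 1 (mod f). (F_13[x]/(f) is a field with 13^2 = 169 elements since f is irreducible of degree 2.)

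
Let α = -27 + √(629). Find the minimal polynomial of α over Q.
m_α(x) = x^2 + 54x + 100

From α + 27 = √(629), squaring gives (α + 27)^2 = 629, i.e. α^2 + 54α + 729 = 629, so α^2 + 54α + 100 = 0. The discriminant of x^2 + 54x + 100 is (54)^2 - 4·(100) = 2916 - 400 = 2516, and 4·(629) is not a perfect square in Q since 629 is squarefree and ≠ 1. Hence x^2 + 54x + 100 is irreducible over Q and is the minimal polynomial of α.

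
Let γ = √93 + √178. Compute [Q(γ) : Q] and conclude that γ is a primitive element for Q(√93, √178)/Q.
[Q(γ) : Q] = 4 (equivalently, Q(γ) = Q(√93, √178))

Obviously Q(γ) ⊆ Q(√93, √178), and [Q(√93, √178):Q] = 4 (since 93, 178 are distinct squarefree integers > 1 with 16554 not a perfect square). To show equality we compute the minimal polynomial of γ. From γ = √93 + √178: γ^2 = 93 + 2√(16554) + 178 = 271 + 2√(16554), so γ^2 - 271 = 2√(16554); squaring, (γ^2 - 271)^2 = 4·16554, i.e. γ^4 - 542γ^2 + 73441 - 66216 = 0, i.e. γ^4 - 542γ^2 + 7225 = 0. So γ is a root of x^4 - 542x^2 + 7225. This polynomial is irreducible over Q: it has no rational root (each ±√93 ± √178 is irrational), and any factorization into two quadratics over Q would force √(16554) ∈ Q (pairing opposite roots) or √93, √178 ∈ Q (other pairings), all impossible. Hence [Q(γ):Q] = 4 = [Q(√93, √178):Q], so Q(γ) = Q(√93, √178).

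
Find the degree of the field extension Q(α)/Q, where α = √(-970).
[Q(α):Q] = 2

[Q(α):Q] equals the degree of the minimal polynomial of α. Here α^2 = -970 and x^2 + 970 is irreducible (d = -970 is squarefree, ≠ 1, hence not a square), so deg(m_α) = 2. Thus [Q(α):Q] = 2.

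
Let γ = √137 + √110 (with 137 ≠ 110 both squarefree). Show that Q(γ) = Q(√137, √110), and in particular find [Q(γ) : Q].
[Q(γ) : Q] = 4 (equivalently, Q(γ) = Q(√137, √110))

Obviously Q(γ) ⊆ Q(√137, √110), and [Q(√137, √110):Q] = 4 (since 137, 110 are distinct squarefree integers > 1 with 15070 not a perfect square). To show equality we compute the minimal polynomial of γ. From γ = √137 + √110: γ^2 = 137 + 2√(15070) + 110 = 247 + 2√(15070), so γ^2 - 247 = 2√(15070); squaring, (γ^2 - 247)^2 = 4·15070, i.e. γ^4 - 494γ^2 + 61009 - 60280 = 0, i.e. γ^4 - 494γ^2 + 729 = 0. So γ is a root of x^4 - 494x^2 + 729. This polynomial is irreducible over Q: it has no rational root (each ±√137 ± √110 is irrational), and any factorization into two quadratics over Q would force √(15070) ∈ Q (pairing opposite roots) or √137, √110 ∈ Q (other pairings), all impossible. Hence [Q(γ):Q] = 4 = [Q(√137, √110):Q], so Q(γ) = Q(√137, √110).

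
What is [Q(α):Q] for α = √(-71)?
[Q(α):Q] = 2

[Q(α):Q] equals the degree of the minimal polynomial of α. Here α^2 = -71 and x^2 + 71 is irreducible (d = -71 is squarefree, ≠ 1, hence not a square), so deg(m_α) = 2. Thus [Q(α):Q] = 2.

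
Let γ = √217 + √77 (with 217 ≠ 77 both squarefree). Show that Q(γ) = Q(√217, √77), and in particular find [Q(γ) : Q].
[Q(γ) : Q] = 4 (equivalently, Q(γ) = Q(√217, √77))

Obviously Q(γ) ⊆ Q(√217, √77), and [Q(√217, √77):Q] = 4 (since 217, 77 are distinct squarefree integers > 1 with 16709 not a perfect square). To show equality we compute the minimal polynomial of γ. From γ = √217 + √77: γ^2 = 217 + 2√(16709) + 77 = 294 + 2√(16709), so γ^2 - 294 = 2√(16709); squaring, (γ^2 - 294)^2 = 4·16709, i.e. γ^4 - 588γ^2 + 86436 - 66836 = 0, i.e. γ^4 - 588γ^2 + 19600 = 0. So γ is a root of x^4 - 588x^2 + 19600. This polynomial is irreducible over Q: it has no rational root (each ±√217 ± √77 is irrational), and any factorization into two quadratics over Q would force √(16709) ∈ Q (pairing opposite roots) or √217, √77 ∈ Q (other pairings), all impossible. Hence [Q(γ):Q] = 4 = [Q(√217, √77):Q], so Q(γ) = Q(√217, √77).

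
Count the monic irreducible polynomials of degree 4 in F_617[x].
There are 36230933508 monic irreducible polynomials of degree 4 over F_617

Each element of F_{617^4} that lies in no proper subfield is a root of exactly one monic irreducible of degree 4 over F_617, and each such polynomial has 4 distinct roots in F_{617^4}. By Möbius inversion the count is N_617(4) = (1/4) Σ_{d|4} μ(4/d) · 617^d = (1/4)(μ(4)·617^1 + μ(2)·617^2 + μ(1)·617^4) = 144923734032/4 = 36230933508.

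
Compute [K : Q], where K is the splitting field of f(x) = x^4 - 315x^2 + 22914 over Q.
[K : Q] = 4

Solving the quadratic in x^2: x^2 = (315 ± √(315^2 - 4·22914))/2 = (315 ± √7569)/2 = (315 ± 87)/2, giving x^2 = 114 or x^2 = 201. So f(x) = (x^2 - 114)(x^2 - 201) and the roots of f are ±√114, ±√201. Hence the splitting field is K = Q(√114, √201). Since 114 and 201 are distinct squarefree integers > 1, their product 22914 is not a perfect square, so √201 ∉ Q(√114). By the tower law [K:Q] = [Q(√114,√201):Q(√114)] · [Q(√114):Q] = 2 · 2 = 4.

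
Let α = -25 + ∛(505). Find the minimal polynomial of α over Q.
m_α(x) = x^3 + 75x^2 + 1875x + 15120

Set β = α + 25 = ∛(505), so β^3 = 505. Then (α + 25)^3 - 505 = 0, i.e. α is a root of g(x) = (x + 25)^3 - 505 = x^3 + 75x^2 + 1875x + 15120. Since g(x) = h(x + 25) where h(x) = x^3 - 505, and h is irreducible over Q (because 505 is not a perfect cube, so h has no rational root, and a monic cubic with no rational root is irreducible), g is also irreducible (irreducibility is preserved under the substitution x → x + 25). Hence m_α(x) = x^3 + 75x^2 + 1875x + 15120.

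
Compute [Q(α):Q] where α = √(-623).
[Q(α):Q] = 2

[Q(α):Q] equals the degree of the minimal polynomial of α. Here α^2 = -623 and x^2 + 623 is irreducible (d = -623 is squarefree, ≠ 1, hence not a square), so deg(m_α) = 2. Thus [Q(α):Q] = 2.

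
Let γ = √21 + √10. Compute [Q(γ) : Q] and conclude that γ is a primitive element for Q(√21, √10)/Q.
[Q(γ) : Q] = 4 (equivalently, Q(γ) = Q(√21, √10))

Obviously Q(γ) ⊆ Q(√21, √10), and [Q(√21, √10):Q] = 4 (since 21, 10 are distinct squarefree integers > 1 with 210 not a perfect square). To show equality we compute the minimal polynomial of γ. From γ = √21 + √10: γ^2 = 21 + 2√(210) + 10 = 31 + 2√(210), so γ^2 - 31 = 2√(210); squaring, (γ^2 - 31)^2 = 4·210, i.e. γ^4 - 62γ^2 + 961 - 840 = 0, i.e. γ^4 - 62γ^2 + 121 = 0. So γ is a root of x^4 - 62x^2 + 121. This polynomial is irreducible over Q: it has no rational root (each ±√21 ± √10 is irrational), and any factorization into two quadratics over Q would force √(210) ∈ Q (pairing opposite roots) or √21, √10 ∈ Q (other pairings), all impossible. Hence [Q(γ):Q] = 4 = [Q(√21, √10):Q], so Q(γ) = Q(√21, √10).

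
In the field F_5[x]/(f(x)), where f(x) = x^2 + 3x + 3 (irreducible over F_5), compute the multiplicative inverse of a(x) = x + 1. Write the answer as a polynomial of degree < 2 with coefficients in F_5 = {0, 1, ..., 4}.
a(x)^(-1) ≡ 4x + 3 (mod f(x))

Since f is irreducible over F_5, F_5[x]/(f) is a field and a(x) ≠ 0 has an inverse. Apply the extended Euclidean algorithm to f(x) and a(x) in F_5[x]: f(x) = (x + 2)·a(x) + (1). The last nonzero remainder is the constant 1 = gcd(f, a) in F_5. Back-substituting through the division chain expresses 1 = s(x)·a(x) + t(x)·f(x) with s(x) ≡ 4x + 3 (mod f), so a(x)^(-1) ≡ s(x) = 4x + 3 (mod f). Check: (x + 1)·(4x + 3) = 4x^2 + 2x + 3 ≡ 1 (mod x^2 + 3x + 3).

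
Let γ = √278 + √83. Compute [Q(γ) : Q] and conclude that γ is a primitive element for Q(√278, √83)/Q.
[Q(γ) : Q] = 4 (equivalently, Q(γ) = Q(√278, √83))

Obviously Q(γ) ⊆ Q(√278, √83), and [Q(√278, √83):Q] = 4 (since 278, 83 are distinct squarefree integers > 1 with 23074 not a perfect square). To show equality we compute the minimal polynomial of γ. From γ = √278 + √83: γ^2 = 278 + 2√(23074) + 83 = 361 + 2√(23074), so γ^2 - 361 = 2√(23074); squaring, (γ^2 - 361)^2 = 4·23074, i.e. γ^4 - 722γ^2 + 130321 - 92296 = 0, i.e. γ^4 - 722γ^2 + 38025 = 0. So γ is a root of x^4 - 722x^2 + 38025. This polynomial is irreducible over Q: it has no rational root (each ±√278 ± √83 is irrational), and any factorization into two quadratics over Q would force √(23074) ∈ Q (pairing opposite roots) or √278, √83 ∈ Q (other pairings), all impossible. Hence [Q(γ):Q] = 4 = [Q(√278, √83):Q], so Q(γ) = Q(√278, √83).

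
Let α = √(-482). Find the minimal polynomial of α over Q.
m_α(x) = x^2 + 482

α satisfies α^2 + 482 = 0, so x^2 + 482 annihilates α. Since d = -482 is squarefree and ≠ 1, it is not a perfect square in Q, so x^2 + 482 has no rational root and is therefore irreducible over Q (a degree-2 polynomial over a field is irreducible iff it has no root). Hence m_α(x) = x^2 + 482.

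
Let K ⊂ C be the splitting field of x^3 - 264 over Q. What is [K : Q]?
[K : Q] = 6

The roots of x^3 - 264 are ∛264, ω∛264, ω^2∛264 where ω = e^(2πi/3) is a primitive cube root of unity, so K = Q(∛264, ω). Now [Q(∛264):Q] = 3 (since 264 is not a perfect cube, x^3 - 264 is irreducible) and [Q(ω):Q] = 2. Both 2 and 3 divide [K:Q], and [K:Q] ≤ 3·2 = 6, so [K:Q] = 6. (Equivalently: Q(∛264) ⊂ R but ω ∉ R, so [K : Q(∛264)] = 2.)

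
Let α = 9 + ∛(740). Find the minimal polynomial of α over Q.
m_α(x) = x^3 - 27x^2 + 243x - 1469

Set β = α - 9 = ∛(740), so β^3 = 740. Then (α - 9)^3 - 740 = 0, i.e. α is a root of g(x) = (x - 9)^3 - 740 = x^3 - 27x^2 + 243x - 1469. Since g(x) = h(x - 9) where h(x) = x^3 - 740, and h is irreducible over Q (because 740 is not a perfect cube, so h has no rational root, and a monic cubic with no rational root is irreducible), g is also irreducible (irreducibility is preserved under the substitution x → x - 9). Hence m_α(x) = x^3 - 27x^2 + 243x - 1469.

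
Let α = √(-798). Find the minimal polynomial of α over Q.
m_α(x) = x^2 + 798

α satisfies α^2 + 798 = 0, so x^2 + 798 annihilates α. Since d = -798 is squarefree and ≠ 1, it is not a perfect square in Q, so x^2 + 798 has no rational root and is therefore irreducible over Q (a degree-2 polynomial over a field is irreducible iff it has no root). Hence m_α(x) = x^2 + 798.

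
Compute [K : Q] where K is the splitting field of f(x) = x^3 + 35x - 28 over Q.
[K : Q] = 6

By the rational root test, any rational root of the monic integer polynomial f(x) = x^3 + 35x - 28 must be an integer dividing the constant term -28, i.e. one of ±{1, 2, 4, 7, 14, 28}. Evaluating: f(1) = 8, f(-1) = -64, f(2) = 50, f(-2) = -106, f(4) = 176, f(-4) = -232, f(7) = 560, f(-7) = -616, f(14) = 3206, f(-14) = -3262, f(28) = 22904, f(-28) = -22960; none is 0, so f has no rational root and is therefore irreducible over Q (a cubic with no linear factor over a field is irreducible). For an irreducible cubic, the Galois group is A_3 or S_3 according as the discriminant disc(f) = -4a^3 - 27b^2 = -4·(35)^3 - 27·(-28)^2 = -192668 is or is not a square in Q. Here disc(f) = -192668 is not a perfect square in Q, so the Galois group of f over Q is not contained in A_3 and must be all of S_3. The splitting field has degree |S_3| = 6 over Q, so [K : Q] = 6.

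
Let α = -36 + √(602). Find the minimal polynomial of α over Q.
m_α(x) = x^2 + 72x + 694

From α + 36 = √(602), squaring gives (α + 36)^2 = 602, i.e. α^2 + 72α + 1296 = 602, so α^2 + 72α + 694 = 0. The discriminant of x^2 + 72x + 694 is (72)^2 - 4·(694) = 5184 - 2776 = 2408, and 4·(602) is not a perfect square in Q since 602 is squarefree and ≠ 1. Hence x^2 + 72x + 694 is irreducible over Q and is the minimal polynomial of α.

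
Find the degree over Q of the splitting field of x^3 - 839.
[K : Q] = 6

The roots of x^3 - 839 are ∛839, ω∛839, ω^2∛839 where ω = e^(2πi/3) is a primitive cube root of unity, so K = Q(∛839, ω). Now [Q(∛839):Q] = 3 (since 839 is not a perfect cube, x^3 - 839 is irreducible) and [Q(ω):Q] = 2. Both 2 and 3 divide [K:Q], and [K:Q] ≤ 3·2 = 6, so [K:Q] = 6. (Equivalently: Q(∛839) ⊂ R but ω ∉ R, so [K : Q(∛839)] = 2.)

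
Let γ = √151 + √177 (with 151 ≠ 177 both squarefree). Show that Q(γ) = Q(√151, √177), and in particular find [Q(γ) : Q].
[Q(γ) : Q] = 4 (equivalently, Q(γ) = Q(√151, √177))

Obviously Q(γ) ⊆ Q(√151, √177), and [Q(√151, √177):Q] = 4 (since 151, 177 are distinct squarefree integers > 1 with 26727 not a perfect square). To show equality we compute the minimal polynomial of γ. From γ = √151 + √177: γ^2 = 151 + 2√(26727) + 177 = 328 + 2√(26727), so γ^2 - 328 = 2√(26727); squaring, (γ^2 - 328)^2 = 4·26727, i.e. γ^4 - 656γ^2 + 107584 - 106908 = 0, i.e. γ^4 - 656γ^2 + 676 = 0. So γ is a root of x^4 - 656x^2 + 676. This polynomial is irreducible over Q: it has no rational root (each ±√151 ± √177 is irrational), and any factorization into two quadratics over Q would force √(26727) ∈ Q (pairing opposite roots) or √151, √177 ∈ Q (other pairings), all impossible. Hence [Q(γ):Q] = 4 = [Q(√151, √177):Q], so Q(γ) = Q(√151, √177).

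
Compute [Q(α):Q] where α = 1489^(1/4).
[Q(α):Q] = 4

α is a root of x^4 - 1489. By Eisenstein's criterion at the prime p = 1489 (which divides the constant term 1489 but p^2 = 2217121 does not, since 1489 is squarefree), x^4 - 1489 is irreducible over Q. Hence [Q(α):Q] = 4.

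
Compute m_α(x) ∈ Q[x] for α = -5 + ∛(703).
m_α(x) = x^3 + 15x^2 + 75x - 578

Set β = α + 5 = ∛(703), so β^3 = 703. Then (α + 5)^3 - 703 = 0, i.e. α is a root of g(x) = (x + 5)^3 - 703 = x^3 + 15x^2 + 75x - 578. Since g(x) = h(x + 5) where h(x) = x^3 - 703, and h is irreducible over Q (because 703 is not a perfect cube, so h has no rational root, and a monic cubic with no rational root is irreducible), g is also irreducible (irreducibility is preserved under the substitution x → x + 5). Hence m_α(x) = x^3 + 15x^2 + 75x - 578.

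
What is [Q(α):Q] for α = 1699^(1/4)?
[Q(α):Q] = 4

α is a root of x^4 - 1699. By Eisenstein's criterion at the prime p = 1699 (which divides the constant term 1699 but p^2 = 2886601 does not, since 1699 is squarefree), x^4 - 1699 is irreducible over Q. Hence [Q(α):Q] = 4.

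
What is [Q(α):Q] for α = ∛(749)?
[Q(α):Q] = 3

The minimal polynomial of α is x^3 - 749, irreducible over Q since 749 is not a perfect cube (so x^3 - 749 has no rational root). Hence [Q(α):Q] = deg(m_α) = 3.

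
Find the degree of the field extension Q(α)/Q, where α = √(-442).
[Q(α):Q] = 2

[Q(α):Q] equals the degree of the minimal polynomial of α. Here α^2 = -442 and x^2 + 442 is irreducible (d = -442 is squarefree, ≠ 1, hence not a square), so deg(m_α) = 2. Thus [Q(α):Q] = 2.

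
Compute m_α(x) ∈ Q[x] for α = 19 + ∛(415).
m_α(x) = x^3 - 57x^2 + 1083x - 7274

Set β = α - 19 = ∛(415), so β^3 = 415. Then (α - 19)^3 - 415 = 0, i.e. α is a root of g(x) = (x - 19)^3 - 415 = x^3 - 57x^2 + 1083x - 7274. Since g(x) = h(x - 19) where h(x) = x^3 - 415, and h is irreducible over Q (because 415 is not a perfect cube, so h has no rational root, and a monic cubic with no rational root is irreducible), g is also irreducible (irreducibility is preserved under the substitution x → x - 19). Hence m_α(x) = x^3 - 57x^2 + 1083x - 7274.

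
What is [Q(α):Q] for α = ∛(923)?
[Q(α):Q] = 3

The minimal polynomial of α is x^3 - 923, irreducible over Q since 923 is not a perfect cube (so x^3 - 923 has no rational root). Hence [Q(α):Q] = deg(m_α) = 3.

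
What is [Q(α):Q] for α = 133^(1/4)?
[Q(α):Q] = 4

α is a root of x^4 - 133. By Eisenstein's criterion at the prime p = 7 (which divides the constant term 133 but p^2 = 49 does not, since 133 is squarefree), x^4 - 133 is irreducible over Q. Hence [Q(α):Q] = 4.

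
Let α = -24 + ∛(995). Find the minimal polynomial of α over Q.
m_α(x) = x^3 + 72x^2 + 1728x + 12829

Set β = α + 24 = ∛(995), so β^3 = 995. Then (α + 24)^3 - 995 = 0, i.e. α is a root of g(x) = (x + 24)^3 - 995 = x^3 + 72x^2 + 1728x + 12829. Since g(x) = h(x + 24) where h(x) = x^3 - 995, and h is irreducible over Q (because 995 is not a perfect cube, so h has no rational root, and a monic cubic with no rational root is irreducible), g is also irreducible (irreducibility is preserved under the substitution x → x + 24). Hence m_α(x) = x^3 + 72x^2 + 1728x + 12829.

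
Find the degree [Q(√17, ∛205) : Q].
[Q(√17, ∛205) : Q] = 6

Let L = Q(√17, ∛205). Since Q(√17) ⊂ L and [Q(√17):Q] = 2, the tower law gives 2 | [L:Q]. Likewise Q(∛205) ⊂ L with [Q(∛205):Q] = 3 (because 205 is not a perfect cube), so 3 | [L:Q]. As gcd(2,3) = 1, [L:Q] is divisible by 6. Conversely L is generated over Q by √17 and ∛205, so [L:Q] ≤ 2·3 = 6. Therefore [Q(√17, ∛205) : Q] = 6.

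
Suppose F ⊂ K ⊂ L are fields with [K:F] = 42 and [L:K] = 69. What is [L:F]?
[L:F] = 2898

The tower law says that for any tower of field extensions F ⊂ K ⊂ L with finite degrees, [L:F] = [L:K] · [K:F]. Here this gives [L:F] = 69 · 42 = 2898.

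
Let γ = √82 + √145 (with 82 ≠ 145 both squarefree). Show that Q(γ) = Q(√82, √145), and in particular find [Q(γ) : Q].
[Q(γ) : Q] = 4 (equivalently, Q(γ) = Q(√82, √145))

Obviously Q(γ) ⊆ Q(√82, √145), and [Q(√82, √145):Q] = 4 (since 82, 145 are distinct squarefree integers > 1 with 11890 not a perfect square). To show equality we compute the minimal polynomial of γ. From γ = √82 + √145: γ^2 = 82 + 2√(11890) + 145 = 227 + 2√(11890), so γ^2 - 227 = 2√(11890); squaring, (γ^2 - 227)^2 = 4·11890, i.e. γ^4 - 454γ^2 + 51529 - 47560 = 0, i.e. γ^4 - 454γ^2 + 3969 = 0. So γ is a root of x^4 - 454x^2 + 3969. This polynomial is irreducible over Q: it has no rational root (each ±√82 ± √145 is irrational), and any factorization into two quadratics over Q would force √(11890) ∈ Q (pairing opposite roots) or √82, √145 ∈ Q (other pairings), all impossible. Hence [Q(γ):Q] = 4 = [Q(√82, √145):Q], so Q(γ) = Q(√82, √145).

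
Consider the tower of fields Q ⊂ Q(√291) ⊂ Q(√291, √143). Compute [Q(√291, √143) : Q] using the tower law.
[Q(√291, √143) : Q] = 4

[Q(√291):Q] = 2 (min poly x^2 - 291, irreducible since 291 is squarefree > 1). For the top step, suppose √143 ∈ Q(√291), say √143 = c + d√291 with c, d ∈ Q. Squaring: 143 = c^2 + 291d^2 + 2cd√291. Since √291 ∉ Q this forces 2cd = 0. If d = 0 then √143 = c ∈ Q, contradicting 143 squarefree > 1. If c = 0 then 143 = 291d^2, so 291·143 = (291d)^2 is a perfect square in Q — but 291·143 = 41613 is not a perfect square (since 291 and 143 are distinct squarefree integers). Contradiction. Hence √143 ∉ Q(√291), so x^2 - 143 stays irreducible over Q(√291) and [Q(√291, √143) : Q(√291)] = 2. By the tower law, [Q(√291, √143) : Q] = 2 · 2 = 4.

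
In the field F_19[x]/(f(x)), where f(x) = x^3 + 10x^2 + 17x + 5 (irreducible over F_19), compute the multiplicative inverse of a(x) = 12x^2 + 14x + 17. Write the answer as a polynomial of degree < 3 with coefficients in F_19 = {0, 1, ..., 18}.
a(x)^(-1) ≡ 7x + 8 (mod f(x))

Since f is irreducible over F_19, F_19[x]/(f) is a field and a(x) ≠ 0 has an inverse. Apply the extended Euclidean algorithm to f(x) and a(x) in F_19[x]: f(x) = (8x + 1)·a(x) + (7). The last nonzero remainder is the constant 7 = gcd(f, a) in F_19. Back-substituting through the division chain expresses 7 = s(x)·a(x) + t(x)·f(x) with s(x) ≡ 11x + 18 (mod f), so (11x + 18)·a(x) ≡ 7 (mod f). Multiplying by 7^(-1) ≡ 11 in F_19 gives a(x)^(-1) ≡ 11·(11x + 18) ≡ 7x + 8 (mod f). Check: (12x^2 + 14x + 17)·(7x + 8) = 8x^3 + 4x^2 + 3x + 3 ≡ 1 (mod x^3 + 10x^2 + 17x + 5).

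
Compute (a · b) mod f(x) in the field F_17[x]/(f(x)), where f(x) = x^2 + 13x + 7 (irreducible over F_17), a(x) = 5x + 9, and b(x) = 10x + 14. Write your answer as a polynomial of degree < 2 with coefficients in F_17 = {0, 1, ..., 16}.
a · b ≡ 3x + 14 (mod f(x))

Multiply in F_17[x]: a(x)·b(x) = (5x + 9)·(10x + 14) = 16x^2 + 7x + 7. This has degree ≥ 2, so divide by f(x) over F_17: 16x^2 + 7x + 7 = (16)·(x^2 + 13x + 7) + (3x + 14). Hence a·b ≡ 3x + 14 (mod f). (F_17[x]/(f) is a field with 17^2 = 289 elements since f is irreducible of degree 2.)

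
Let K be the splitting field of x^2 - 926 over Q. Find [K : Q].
[K : Q] = 2

f(x) = x^2 - 926 factors as (x - √926)(x + √926). The splitting field is K = Q(√926). Since 926 is squarefree and > 1, it is not a perfect square, so x^2 - 926 is irreducible over Q and [Q(√926) : Q] = 2. Hence [K : Q] = 2.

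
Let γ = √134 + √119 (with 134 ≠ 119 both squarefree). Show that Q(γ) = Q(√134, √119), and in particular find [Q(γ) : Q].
[Q(γ) : Q] = 4 (equivalently, Q(γ) = Q(√134, √119))

Obviously Q(γ) ⊆ Q(√134, √119), and [Q(√134, √119):Q] = 4 (since 134, 119 are distinct squarefree integers > 1 with 15946 not a perfect square). To show equality we compute the minimal polynomial of γ. From γ = √134 + √119: γ^2 = 134 + 2√(15946) + 119 = 253 + 2√(15946), so γ^2 - 253 = 2√(15946); squaring, (γ^2 - 253)^2 = 4·15946, i.e. γ^4 - 506γ^2 + 64009 - 63784 = 0, i.e. γ^4 - 506γ^2 + 225 = 0. So γ is a root of x^4 - 506x^2 + 225. This polynomial is irreducible over Q: it has no rational root (each ±√134 ± √119 is irrational), and any factorization into two quadratics over Q would force √(15946) ∈ Q (pairing opposite roots) or √134, √119 ∈ Q (other pairings), all impossible. Hence [Q(γ):Q] = 4 = [Q(√134, √119):Q], so Q(γ) = Q(√134, √119).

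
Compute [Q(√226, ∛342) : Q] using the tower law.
[Q(√226, ∛342) : Q] = 6

Let L = Q(√226, ∛342). Since Q(√226) ⊂ L and [Q(√226):Q] = 2, the tower law gives 2 | [L:Q]. Likewise Q(∛342) ⊂ L with [Q(∛342):Q] = 3 (because 342 is not a perfect cube), so 3 | [L:Q]. As gcd(2,3) = 1, [L:Q] is divisible by 6. Conversely L is generated over Q by √226 and ∛342, so [L:Q] ≤ 2·3 = 6. Therefore [Q(√226, ∛342) : Q] = 6.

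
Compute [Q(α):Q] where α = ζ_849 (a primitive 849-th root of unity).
[Q(α):Q] = 564

The minimal polynomial of ζ_849 over Q is the 849-th cyclotomic polynomial Φ_849(x), which is irreducible over Q and has degree φ(849) = 564. Hence [Q(α):Q] = φ(849) = 564.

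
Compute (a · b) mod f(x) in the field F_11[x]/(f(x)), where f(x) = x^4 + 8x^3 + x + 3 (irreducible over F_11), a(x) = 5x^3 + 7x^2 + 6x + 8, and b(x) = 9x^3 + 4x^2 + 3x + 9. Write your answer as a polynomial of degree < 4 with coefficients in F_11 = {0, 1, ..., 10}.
a · b ≡ 5x^3 + 2x^2 + 4x + 8 (mod f(x))

Multiply in F_11[x]: a(x)·b(x) = (5x^3 + 7x^2 + 6x + 8)·(9x^3 + 4x^2 + 3x + 9) = x^6 + 6x^5 + 9x^4 + 8x^3 + 3x^2 + x + 6. This has degree ≥ 4, so divide by f(x) over F_11: x^6 + 6x^5 + 9x^4 + 8x^3 + 3x^2 + x + 6 = (x^2 + 9x + 3)·(x^4 + 8x^3 + x + 3) + (5x^3 + 2x^2 + 4x + 8). Hence a·b ≡ 5x^3 + 2x^2 + 4x + 8 (mod f). (F_11[x]/(f) is a field with 11^4 = 14641 elements since f is irreducible of degree 4.)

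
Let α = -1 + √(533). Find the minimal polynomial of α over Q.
m_α(x) = x^2 + 2x - 532

From α + 1 = √(533), squaring gives (α + 1)^2 = 533, i.e. α^2 + 2α + 1 = 533, so α^2 + 2α - 532 = 0. The discriminant of x^2 + 2x - 532 is (2)^2 - 4·(-532) = 4 + 2128 = 2132, and 4·(533) is not a perfect square in Q since 533 is squarefree and ≠ 1. Hence x^2 + 2x - 532 is irreducible over Q and is the minimal polynomial of α.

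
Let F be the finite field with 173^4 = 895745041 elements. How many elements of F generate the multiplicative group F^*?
There are φ(895745040) = 216760320 primitive elements

F_q^* is cyclic of order q - 1 = 895745040. A cyclic group of order m has exactly φ(m) generators. Here m = 895745040 = 2^4 · 3 · 5 · 29 · 41 · 43 · 73, so the number of primitive elements is φ(895745040) = 216760320.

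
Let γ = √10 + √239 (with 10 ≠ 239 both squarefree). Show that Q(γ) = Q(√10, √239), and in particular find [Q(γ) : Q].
[Q(γ) : Q] = 4 (equivalently, Q(γ) = Q(√10, √239))

Obviously Q(γ) ⊆ Q(√10, √239), and [Q(√10, √239):Q] = 4 (since 10, 239 are distinct squarefree integers > 1 with 2390 not a perfect square). To show equality we compute the minimal polynomial of γ. From γ = √10 + √239: γ^2 = 10 + 2√(2390) + 239 = 249 + 2√(2390), so γ^2 - 249 = 2√(2390); squaring, (γ^2 - 249)^2 = 4·2390, i.e. γ^4 - 498γ^2 + 62001 - 9560 = 0, i.e. γ^4 - 498γ^2 + 52441 = 0. So γ is a root of x^4 - 498x^2 + 52441. This polynomial is irreducible over Q: it has no rational root (each ±√10 ± √239 is irrational), and any factorization into two quadratics over Q would force √(2390) ∈ Q (pairing opposite roots) or √10, √239 ∈ Q (other pairings), all impossible. Hence [Q(γ):Q] = 4 = [Q(√10, √239):Q], so Q(γ) = Q(√10, √239).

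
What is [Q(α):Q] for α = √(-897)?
[Q(α):Q] = 2

[Q(α):Q] equals the degree of the minimal polynomial of α. Here α^2 = -897 and x^2 + 897 is irreducible (d = -897 is squarefree, ≠ 1, hence not a square), so deg(m_α) = 2. Thus [Q(α):Q] = 2.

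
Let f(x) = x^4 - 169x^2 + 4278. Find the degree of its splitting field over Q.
[K : Q] = 4

Solving the quadratic in x^2: x^2 = (169 ± √(169^2 - 4·4278))/2 = (169 ± √11449)/2 = (169 ± 107)/2, giving x^2 = 31 or x^2 = 138. So f(x) = (x^2 - 31)(x^2 - 138) and the roots of f are ±√31, ±√138. Hence the splitting field is K = Q(√31, √138). Since 31 and 138 are distinct squarefree integers > 1, their product 4278 is not a perfect square, so √138 ∉ Q(√31). By the tower law [K:Q] = [Q(√31,√138):Q(√31)] · [Q(√31):Q] = 2 · 2 = 4.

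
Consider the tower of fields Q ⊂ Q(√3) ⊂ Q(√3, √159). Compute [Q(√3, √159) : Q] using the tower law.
[Q(√3, √159) : Q] = 4

[Q(√3):Q] = 2 (min poly x^2 - 3, irreducible since 3 is squarefree > 1). For the top step, suppose √159 ∈ Q(√3), say √159 = c + d√3 with c, d ∈ Q. Squaring: 159 = c^2 + 3d^2 + 2cd√3. Since √3 ∉ Q this forces 2cd = 0. If d = 0 then √159 = c ∈ Q, contradicting 159 squarefree > 1. If c = 0 then 159 = 3d^2, so 3·159 = (3d)^2 is a perfect square in Q — but 3·159 = 477 is not a perfect square (since 3 and 159 are distinct squarefree integers). Contradiction. Hence √159 ∉ Q(√3), so x^2 - 159 stays irreducible over Q(√3) and [Q(√3, √159) : Q(√3)] = 2. By the tower law, [Q(√3, √159) : Q] = 2 · 2 = 4.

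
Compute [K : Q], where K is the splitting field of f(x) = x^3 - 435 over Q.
[K : Q] = 6

The roots of x^3 - 435 are ∛435, ω∛435, ω^2∛435 where ω = e^(2πi/3) is a primitive cube root of unity, so K = Q(∛435, ω). Now [Q(∛435):Q] = 3 (since 435 is not a perfect cube, x^3 - 435 is irreducible) and [Q(ω):Q] = 2. Both 2 and 3 divide [K:Q], and [K:Q] ≤ 3·2 = 6, so [K:Q] = 6. (Equivalently: Q(∛435) ⊂ R but ω ∉ R, so [K : Q(∛435)] = 2.)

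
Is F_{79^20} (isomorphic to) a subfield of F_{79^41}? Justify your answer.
No: F_{79^20} is not a subfield of F_{79^41}

F_{p^m} embeds in F_{p^n} iff m | n. Here 20 ∤ 41 (since 41 = 2·20 + 1 with remainder 1 ≠ 0), so F_{79^20} is not a subfield of F_{79^41}. Equivalently: if it were, the tower law would give 20 = [F_{79^20}:F_79] dividing [F_{79^41}:F_79] = 41, contradiction.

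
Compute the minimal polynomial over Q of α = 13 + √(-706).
m_α(x) = x^2 - 26x + 875

From α - 13 = √(-706), squaring gives (α - 13)^2 = -706, i.e. α^2 - 26α + 169 = -706, so α^2 - 26α + 875 = 0. The discriminant of x^2 - 26x + 875 is (-26)^2 - 4·(875) = 676 - 3500 = -2824, and 4·(-706) is not a perfect square in Q since -706 is squarefree and ≠ 1. Hence x^2 - 26x + 875 is irreducible over Q and is the minimal polynomial of α.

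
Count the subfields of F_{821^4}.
F_{821^4} has 3 subfields

The subfields of F_{p^n} are exactly the fields F_{p^d} for d | n (each is the fixed field of the unique index-d subgroup of Gal(F_{p^n}/F_p) ≅ Z/nZ). The divisors of n = 4 are {1, 2, 4}, giving 3 subfields: F_{821^1}, F_{821^2}, F_{821^4}.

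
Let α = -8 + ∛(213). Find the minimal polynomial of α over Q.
m_α(x) = x^3 + 24x^2 + 192x + 299

Set β = α + 8 = ∛(213), so β^3 = 213. Then (α + 8)^3 - 213 = 0, i.e. α is a root of g(x) = (x + 8)^3 - 213 = x^3 + 24x^2 + 192x + 299. Since g(x) = h(x + 8) where h(x) = x^3 - 213, and h is irreducible over Q (because 213 is not a perfect cube, so h has no rational root, and a monic cubic with no rational root is irreducible), g is also irreducible (irreducibility is preserved under the substitution x → x + 8). Hence m_α(x) = x^3 + 24x^2 + 192x + 299.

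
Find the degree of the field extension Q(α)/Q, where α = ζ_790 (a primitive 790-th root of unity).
[Q(α):Q] = 312

The minimal polynomial of ζ_790 over Q is the 790-th cyclotomic polynomial Φ_790(x), which is irreducible over Q and has degree φ(790) = 312. Hence [Q(α):Q] = φ(790) = 312.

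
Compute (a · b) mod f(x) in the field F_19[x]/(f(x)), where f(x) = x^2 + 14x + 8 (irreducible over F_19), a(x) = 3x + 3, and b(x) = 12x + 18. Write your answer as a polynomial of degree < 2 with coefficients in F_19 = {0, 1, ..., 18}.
a · b ≡ 4x + 13 (mod f(x))

Multiply in F_19[x]: a(x)·b(x) = (3x + 3)·(12x + 18) = 17x^2 + 14x + 16. This has degree ≥ 2, so divide by f(x) over F_19: 17x^2 + 14x + 16 = (17)·(x^2 + 14x + 8) + (4x + 13). Hence a·b ≡ 4x + 13 (mod f). (F_19[x]/(f) is a field with 19^2 = 361 elements since f is irreducible of degree 2.)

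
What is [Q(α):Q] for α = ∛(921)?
[Q(α):Q] = 3

The minimal polynomial of α is x^3 - 921, irreducible over Q since 921 is not a perfect cube (so x^3 - 921 has no rational root). Hence [Q(α):Q] = deg(m_α) = 3.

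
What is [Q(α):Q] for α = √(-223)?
[Q(α):Q] = 2

[Q(α):Q] equals the degree of the minimal polynomial of α. Here α^2 = -223 and x^2 + 223 is irreducible (d = -223 is squarefree, ≠ 1, hence not a square), so deg(m_α) = 2. Thus [Q(α):Q] = 2.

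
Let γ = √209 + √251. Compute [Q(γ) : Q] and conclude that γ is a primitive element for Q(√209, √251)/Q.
[Q(γ) : Q] = 4 (equivalently, Q(γ) = Q(√209, √251))

Obviously Q(γ) ⊆ Q(√209, √251), and [Q(√209, √251):Q] = 4 (since 209, 251 are distinct squarefree integers > 1 with 52459 not a perfect square). To show equality we compute the minimal polynomial of γ. From γ = √209 + √251: γ^2 = 209 + 2√(52459) + 251 = 460 + 2√(52459), so γ^2 - 460 = 2√(52459); squaring, (γ^2 - 460)^2 = 4·52459, i.e. γ^4 - 920γ^2 + 211600 - 209836 = 0, i.e. γ^4 - 920γ^2 + 1764 = 0. So γ is a root of x^4 - 920x^2 + 1764. This polynomial is irreducible over Q: it has no rational root (each ±√209 ± √251 is irrational), and any factorization into two quadratics over Q would force √(52459) ∈ Q (pairing opposite roots) or √209, √251 ∈ Q (other pairings), all impossible. Hence [Q(γ):Q] = 4 = [Q(√209, √251):Q], so Q(γ) = Q(√209, √251).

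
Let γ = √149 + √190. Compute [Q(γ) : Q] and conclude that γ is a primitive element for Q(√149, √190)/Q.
[Q(γ) : Q] = 4 (equivalently, Q(γ) = Q(√149, √190))

Obviously Q(γ) ⊆ Q(√149, √190), and [Q(√149, √190):Q] = 4 (since 149, 190 are distinct squarefree integers > 1 with 28310 not a perfect square). To show equality we compute the minimal polynomial of γ. From γ = √149 + √190: γ^2 = 149 + 2√(28310) + 190 = 339 + 2√(28310), so γ^2 - 339 = 2√(28310); squaring, (γ^2 - 339)^2 = 4·28310, i.e. γ^4 - 678γ^2 + 114921 - 113240 = 0, i.e. γ^4 - 678γ^2 + 1681 = 0. So γ is a root of x^4 - 678x^2 + 1681. This polynomial is irreducible over Q: it has no rational root (each ±√149 ± √190 is irrational), and any factorization into two quadratics over Q would force √(28310) ∈ Q (pairing opposite roots) or √149, √190 ∈ Q (other pairings), all impossible. Hence [Q(γ):Q] = 4 = [Q(√149, √190):Q], so Q(γ) = Q(√149, √190).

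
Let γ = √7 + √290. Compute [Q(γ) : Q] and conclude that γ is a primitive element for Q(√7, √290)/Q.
[Q(γ) : Q] = 4 (equivalently, Q(γ) = Q(√7, √290))

Obviously Q(γ) ⊆ Q(√7, √290), and [Q(√7, √290):Q] = 4 (since 7, 290 are distinct squarefree integers > 1 with 2030 not a perfect square). To show equality we compute the minimal polynomial of γ. From γ = √7 + √290: γ^2 = 7 + 2√(2030) + 290 = 297 + 2√(2030), so γ^2 - 297 = 2√(2030); squaring, (γ^2 - 297)^2 = 4·2030, i.e. γ^4 - 594γ^2 + 88209 - 8120 = 0, i.e. γ^4 - 594γ^2 + 80089 = 0. So γ is a root of x^4 - 594x^2 + 80089. This polynomial is irreducible over Q: it has no rational root (each ±√7 ± √290 is irrational), and any factorization into two quadratics over Q would force √(2030) ∈ Q (pairing opposite roots) or √7, √290 ∈ Q (other pairings), all impossible. Hence [Q(γ):Q] = 4 = [Q(√7, √290):Q], so Q(γ) = Q(√7, √290).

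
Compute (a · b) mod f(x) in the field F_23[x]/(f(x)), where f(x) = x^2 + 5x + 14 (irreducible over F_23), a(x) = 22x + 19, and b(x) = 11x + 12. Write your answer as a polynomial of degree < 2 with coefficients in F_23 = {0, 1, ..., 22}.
a · b ≡ 22x + 14 (mod f(x))

Multiply in F_23[x]: a(x)·b(x) = (22x + 19)·(11x + 12) = 12x^2 + 13x + 21. This has degree ≥ 2, so divide by f(x) over F_23: 12x^2 + 13x + 21 = (12)·(x^2 + 5x + 14) + (22x + 14). Hence a·b ≡ 22x + 14 (mod f). (F_23[x]/(f) is a field with 23^2 = 529 elements since f is irreducible of degree 2.)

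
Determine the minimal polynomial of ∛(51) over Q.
m_α(x) = x^3 - 51

α satisfies α^3 = 51, so x^3 - 51 annihilates α. By the rational root test, a rational root p/q (in lowest terms) of x^3 - 51 would satisfy p^3 = 51 q^3, forcing q = 1 and p^3 = 51; but 51 is not a perfect cube, contradiction. A monic cubic over Q with no rational root is irreducible (any nontrivial factorization would include a linear factor). Hence x^3 - 51 is the minimal polynomial of α, and in particular [Q(α):Q] = 3.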